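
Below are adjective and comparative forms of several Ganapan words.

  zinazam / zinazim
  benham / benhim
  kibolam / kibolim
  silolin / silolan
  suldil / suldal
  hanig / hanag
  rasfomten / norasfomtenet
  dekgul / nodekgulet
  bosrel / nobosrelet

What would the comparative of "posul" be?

"posul" has last vowel 'u'. The one such stem in the data (dekgul → nodekgulet) adds no- … -et around the stem, so the same rule applies.
So posul → noposulet.

noposulet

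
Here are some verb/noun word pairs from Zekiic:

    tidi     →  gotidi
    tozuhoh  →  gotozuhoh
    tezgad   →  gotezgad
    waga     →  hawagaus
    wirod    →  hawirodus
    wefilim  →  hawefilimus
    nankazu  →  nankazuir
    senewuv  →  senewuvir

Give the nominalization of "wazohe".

hawazoheus

"wazohe" begins with w-. The stems beginning with w- (waga → hawagaus, wirod → hawirodus, wefilim → hawefilimus) add ha- … -us around the stem.
The other patterns: stems beginning with t- add the prefix go-; stems beginning with n- or s- add -ir.
So wazohe → hawazoheus.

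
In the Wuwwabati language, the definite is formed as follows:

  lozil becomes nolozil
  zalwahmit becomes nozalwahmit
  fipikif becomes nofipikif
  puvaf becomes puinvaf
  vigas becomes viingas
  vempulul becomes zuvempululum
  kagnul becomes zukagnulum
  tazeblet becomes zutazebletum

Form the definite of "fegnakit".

fipikif and puvaf both end in -f yet inflect differently (nofipikif, puinvaf), so the final letter is not what conditions the rule; the last vowel is.
"fegnakit" has last vowel 'i'. The stems whose last vowel is 'i' (lozil → nolozil, zalwahmit → nozalwahmit, fipikif → nofipikif) add the prefix no-.
So fegnakit → nofegnakit.

nofegnakit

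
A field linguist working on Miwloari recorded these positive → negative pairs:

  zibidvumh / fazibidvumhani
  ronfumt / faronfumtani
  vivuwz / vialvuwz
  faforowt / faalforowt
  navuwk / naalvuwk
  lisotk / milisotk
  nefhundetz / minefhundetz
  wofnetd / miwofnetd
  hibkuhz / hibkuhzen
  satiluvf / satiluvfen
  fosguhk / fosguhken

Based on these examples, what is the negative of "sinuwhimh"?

ronfumt and faforowt both end in -t yet inflect differently (faronfumtani, faalforowt), so the final letter is not what conditions the rule; the second-to-last letter is.
"sinuwhimh" has second-to-last letter 'm'. The stems whose second-to-last letter is 'm' (zibidvumh → fazibidvumhani, ronfumt → faronfumtani) add fa- … -ani around the stem.
So sinuwhimh → fasinuwhimhani.

fasinuwhimhani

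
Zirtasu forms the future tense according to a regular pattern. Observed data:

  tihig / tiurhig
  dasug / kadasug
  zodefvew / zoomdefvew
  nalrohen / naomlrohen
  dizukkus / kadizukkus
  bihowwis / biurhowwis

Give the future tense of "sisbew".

bihowwis and dizukkus both end in -s yet inflect differently (biurhowwis, kadizukkus), so the final letter is not what conditions the rule; the last vowel is.
"sisbew" has last vowel 'e'. The stems whose last vowel is 'e' (nalrohen → naomlrohen, zodefvew → zoomdefvew) insert -om- after the first vowel.
So sisbew → siomsbew.

siomsbew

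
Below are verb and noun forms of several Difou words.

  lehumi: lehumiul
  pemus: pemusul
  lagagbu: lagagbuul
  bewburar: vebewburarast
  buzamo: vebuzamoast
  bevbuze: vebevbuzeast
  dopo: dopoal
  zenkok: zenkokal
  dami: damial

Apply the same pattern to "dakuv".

buzamo and dopo both end in -o yet inflect differently (vebuzamoast, dopoal), so the final letter is not what conditions the rule; the first letter is.
"dakuv" begins with d-. The stems beginning with d- (dopo → dopoal, dami → damial) add -al.
So dakuv → dakuval.

dakuval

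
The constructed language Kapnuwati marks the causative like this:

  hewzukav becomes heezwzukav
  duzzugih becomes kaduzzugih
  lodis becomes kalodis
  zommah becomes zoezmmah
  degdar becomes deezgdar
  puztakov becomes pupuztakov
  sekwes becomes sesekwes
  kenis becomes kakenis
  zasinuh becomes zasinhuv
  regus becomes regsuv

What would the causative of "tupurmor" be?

"tupurmor" has last vowel 'o'. The one such stem in the data (puztakov → pupuztakov) repeats the first consonant+vowel as a prefix (as does sekwes), so the same rule applies.
So tupurmor → tutupurmor.

tutupurmor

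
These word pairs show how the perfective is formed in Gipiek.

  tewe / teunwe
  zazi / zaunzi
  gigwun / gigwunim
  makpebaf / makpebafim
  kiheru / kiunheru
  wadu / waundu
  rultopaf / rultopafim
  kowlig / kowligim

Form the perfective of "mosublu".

"mosublu" ends in a vowel. The stems ending in a vowel (kiheru → kiunheru, wadu → waundu, zazi → zaunzi) insert -un- after the first vowel.
The other pattern: stems ending in a consonant add -im.
So mosublu → mounsublu.

mounsublu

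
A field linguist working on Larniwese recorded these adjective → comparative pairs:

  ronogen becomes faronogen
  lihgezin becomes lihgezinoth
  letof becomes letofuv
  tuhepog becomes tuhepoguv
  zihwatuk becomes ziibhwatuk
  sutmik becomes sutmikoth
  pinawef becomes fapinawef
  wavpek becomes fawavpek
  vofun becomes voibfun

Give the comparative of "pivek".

fapivek

"pivek" has last vowel 'e'. The stems whose last vowel is 'e' (pinawef → fapinawef, ronogen → faronogen, wavpek → fawavpek) add the prefix fa-.
The other patterns: stems whose last vowel is 'u' insert -ib- after the first vowel; stems whose last vowel is 'i' add -oth; stems whose last vowel is 'o' add -uv.
So pivek → fapivek.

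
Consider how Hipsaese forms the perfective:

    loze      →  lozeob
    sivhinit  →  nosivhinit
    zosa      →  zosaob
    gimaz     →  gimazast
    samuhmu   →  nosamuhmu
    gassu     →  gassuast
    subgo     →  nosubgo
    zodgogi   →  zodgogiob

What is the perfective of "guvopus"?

guvopusast

gassu and samuhmu both end in -u yet inflect differently (gassuast, nosamuhmu), so the final letter is not what conditions the rule; the first letter is.
"guvopus" begins with g-. The stems beginning with g- (gimaz → gimazast, gassu → gassuast) add -ast.
So guvopus → guvopusast.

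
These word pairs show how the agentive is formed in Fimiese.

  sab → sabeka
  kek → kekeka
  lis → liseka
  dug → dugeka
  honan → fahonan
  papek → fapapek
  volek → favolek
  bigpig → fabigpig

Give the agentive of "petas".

kek and papek both end in -k yet inflect differently (kekeka, fapapek), so the final letter is not what conditions the rule; the number of vowels is.
"petas" has 2 vowels. The stems with 2 vowels (honan → fahonan, papek → fapapek, volek → favolek) add the prefix fa-.
So petas → fapetas.

fapetas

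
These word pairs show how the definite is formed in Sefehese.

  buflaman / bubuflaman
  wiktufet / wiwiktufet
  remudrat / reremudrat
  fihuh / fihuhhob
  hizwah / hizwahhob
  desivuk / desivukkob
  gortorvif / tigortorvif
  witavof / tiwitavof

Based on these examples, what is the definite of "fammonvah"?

buflaman and hizwah both have last vowel 'a' yet inflect differently (bubuflaman, hizwahhob), so the last vowel is not what conditions the rule; the final letter is.
"fammonvah" ends in -h. The stems ending in -h (fihuh → fihuhhob, hizwah → hizwahhob) double the final consonant and add -ob.
The other patterns: stems ending in -n or -t repeat the first consonant+vowel as a prefix; stems ending in -f add the prefix ti-.
So fammonvah → fammonvahhob.

fammonvahhob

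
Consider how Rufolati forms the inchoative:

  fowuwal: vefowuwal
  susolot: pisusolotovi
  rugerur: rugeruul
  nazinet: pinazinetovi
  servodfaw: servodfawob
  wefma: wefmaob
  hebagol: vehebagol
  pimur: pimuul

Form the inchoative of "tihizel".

servodfaw and fowuwal both have last vowel 'a' yet inflect differently (servodfawob, vefowuwal), so the last vowel is not what conditions the rule; the final letter is.
"tihizel" ends in -l. The stems ending in -l (fowuwal → vefowuwal, hebagol → vehebagol) add the prefix ve-.
The other patterns: stems ending in -t add pi- … -ovi around the stem; stems ending in -a or -w add -ob; stems ending in -r drop the final letter and add -ul.
So tihizel → vetihizel.

vetihizel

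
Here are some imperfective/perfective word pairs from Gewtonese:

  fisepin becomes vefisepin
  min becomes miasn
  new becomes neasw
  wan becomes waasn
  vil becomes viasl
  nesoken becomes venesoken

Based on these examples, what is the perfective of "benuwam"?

vebenuwam

"benuwam" has 3 vowels. The stems with 3 vowels (fisepin → vefisepin, nesoken → venesoken) add the prefix ve-.
The other pattern: stems with 1 vowel insert -as- after the first vowel.
So benuwam → vebenuwam.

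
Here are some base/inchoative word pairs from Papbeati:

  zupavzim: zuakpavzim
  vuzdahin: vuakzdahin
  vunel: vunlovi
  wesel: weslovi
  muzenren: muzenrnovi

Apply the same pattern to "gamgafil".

"gamgafil" has last vowel 'i'. The stems whose last vowel is 'i' (zupavzim → zuakpavzim, vuzdahin → vuakzdahin) insert -ak- after the first vowel.
The other pattern: stems whose last vowel is 'e' delete the last vowel and add -ovi.
So gamgafil → gaakmgafil.

gaakmgafil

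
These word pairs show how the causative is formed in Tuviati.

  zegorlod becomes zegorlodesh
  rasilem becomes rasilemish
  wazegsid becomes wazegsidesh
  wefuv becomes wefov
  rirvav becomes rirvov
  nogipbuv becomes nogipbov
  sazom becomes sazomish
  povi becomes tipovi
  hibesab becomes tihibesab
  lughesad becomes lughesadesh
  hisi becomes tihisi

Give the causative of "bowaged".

bowagedesh

lughesad and rirvav both have last vowel 'a' yet inflect differently (lughesadesh, rirvov), so the last vowel is not what conditions the rule; the final letter is.
"bowaged" ends in -d. The stems ending in -d (wazegsid → wazegsidesh, lughesad → lughesadesh, zegorlod → zegorlodesh) add -esh.
The other patterns: stems ending in -v change the last vowel to 'o'; stems ending in -m add -ish; stems ending in -b or -i add the prefix ti-.
So bowaged → bowagedesh.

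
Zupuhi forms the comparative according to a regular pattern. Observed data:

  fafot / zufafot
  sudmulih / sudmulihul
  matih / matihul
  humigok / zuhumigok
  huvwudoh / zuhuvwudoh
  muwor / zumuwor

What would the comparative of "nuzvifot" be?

zunuzvifot

huvwudoh and matih both end in -h yet inflect differently (zuhuvwudoh, matihul), so the final letter is not what conditions the rule; the last vowel is.
"nuzvifot" has last vowel 'o'. The stems whose last vowel is 'o' (humigok → zuhumigok, fafot → zufafot, muwor → zumuwor) add the prefix zu-.
The other pattern: stems whose last vowel is 'i' add -ul.
So nuzvifot → zunuzvifot.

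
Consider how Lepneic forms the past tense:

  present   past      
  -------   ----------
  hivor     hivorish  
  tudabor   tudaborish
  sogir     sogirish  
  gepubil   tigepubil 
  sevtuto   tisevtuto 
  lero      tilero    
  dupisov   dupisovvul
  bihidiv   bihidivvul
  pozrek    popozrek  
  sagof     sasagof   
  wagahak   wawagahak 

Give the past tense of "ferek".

sogir and gepubil both have last vowel 'i' yet inflect differently (sogirish, tigepubil), so the last vowel is not what conditions the rule; the final letter is.
"ferek" ends in -k. The stems ending in -k (pozrek → popozrek, wagahak → wawagahak) repeat the first consonant+vowel as a prefix.
The other patterns: stems ending in -r add -ish; stems ending in -l or -o add the prefix ti-; stems ending in -v double the final consonant and add -ul.
So ferek → feferek.

feferek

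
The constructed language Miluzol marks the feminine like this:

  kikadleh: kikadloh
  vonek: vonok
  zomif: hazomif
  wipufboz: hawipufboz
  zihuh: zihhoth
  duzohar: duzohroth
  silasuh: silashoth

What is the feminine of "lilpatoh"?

kikadleh and zihuh both end in -h yet inflect differently (kikadloh, zihhoth), so the final letter is not what conditions the rule; the last vowel is.
"lilpatoh" has last vowel 'o'. The one such stem in the data (wipufboz → hawipufboz) adds the prefix ha-, so the same rule applies.
So lilpatoh → halilpatoh.

halilpatoh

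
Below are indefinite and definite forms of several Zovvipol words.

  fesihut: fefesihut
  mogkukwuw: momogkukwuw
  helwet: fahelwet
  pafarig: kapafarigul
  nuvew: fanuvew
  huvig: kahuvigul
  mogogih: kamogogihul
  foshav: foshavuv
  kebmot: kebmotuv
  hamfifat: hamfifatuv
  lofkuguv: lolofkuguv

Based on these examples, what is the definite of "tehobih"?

katehobihul

"tehobih" has last vowel 'i'. The stems whose last vowel is 'i' (mogogih → kamogogihul, pafarig → kapafarigul, huvig → kahuvigul) add ka- … -ul around the stem.
So tehobih → katehobihul.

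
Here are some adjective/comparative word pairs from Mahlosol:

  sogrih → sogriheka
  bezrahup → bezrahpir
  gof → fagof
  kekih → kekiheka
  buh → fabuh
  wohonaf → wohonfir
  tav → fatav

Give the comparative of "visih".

"visih" has 2 vowels. The stems with 2 vowels (kekih → kekiheka, sogrih → sogriheka) add -eka.
So visih → visiheka.

visiheka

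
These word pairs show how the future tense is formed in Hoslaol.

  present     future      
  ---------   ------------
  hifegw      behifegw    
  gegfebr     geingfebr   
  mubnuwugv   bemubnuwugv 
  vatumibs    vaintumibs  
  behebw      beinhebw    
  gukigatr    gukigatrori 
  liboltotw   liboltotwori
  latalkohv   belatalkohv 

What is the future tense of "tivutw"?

gukigatr and gegfebr both end in -r yet inflect differently (gukigatrori, geingfebr), so the final letter is not what conditions the rule; the second-to-last letter is.
"tivutw" has second-to-last letter 't'. The stems whose second-to-last letter is 't' (liboltotw → liboltotwori, gukigatr → gukigatrori) add -ori.
So tivutw → tivutwori.

tivutwori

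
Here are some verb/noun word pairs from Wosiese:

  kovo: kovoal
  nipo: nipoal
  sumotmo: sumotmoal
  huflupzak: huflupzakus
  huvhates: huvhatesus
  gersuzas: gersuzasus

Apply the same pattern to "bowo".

sumotmo and huflupzak both have 3 vowels yet inflect differently (sumotmoal, huflupzakus), so the number of vowels is not what conditions the rule; the final letter is.
"bowo" ends in -o. The stems ending in -o (kovo → kovoal, nipo → nipoal, sumotmo → sumotmoal) add -al.
So bowo → bowoal.

bowoal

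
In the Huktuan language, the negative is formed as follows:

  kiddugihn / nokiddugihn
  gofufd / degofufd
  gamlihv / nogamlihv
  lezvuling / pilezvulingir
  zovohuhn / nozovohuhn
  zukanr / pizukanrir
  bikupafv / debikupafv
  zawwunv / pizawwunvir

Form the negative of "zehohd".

nozehohd

gamlihv and bikupafv both end in -v yet inflect differently (nogamlihv, debikupafv), so the final letter is not what conditions the rule; the second-to-last letter is.
"zehohd" has second-to-last letter 'h'. The stems whose second-to-last letter is 'h' (kiddugihn → nokiddugihn, zovohuhn → nozovohuhn, gamlihv → nogamlihv) add the prefix no-.
So zehohd → nozehohd.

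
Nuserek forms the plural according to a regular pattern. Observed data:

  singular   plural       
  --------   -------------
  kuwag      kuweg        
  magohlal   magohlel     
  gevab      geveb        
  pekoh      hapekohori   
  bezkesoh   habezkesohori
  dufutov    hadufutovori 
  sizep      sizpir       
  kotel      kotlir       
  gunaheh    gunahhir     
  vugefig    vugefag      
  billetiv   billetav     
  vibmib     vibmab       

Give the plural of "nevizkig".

"nevizkig" has last vowel 'i'. The stems whose last vowel is 'i' (vugefig → vugefag, billetiv → billetav, vibmib → vibmab) change the last vowel to 'a'.
So nevizkig → nevizkag.

nevizkag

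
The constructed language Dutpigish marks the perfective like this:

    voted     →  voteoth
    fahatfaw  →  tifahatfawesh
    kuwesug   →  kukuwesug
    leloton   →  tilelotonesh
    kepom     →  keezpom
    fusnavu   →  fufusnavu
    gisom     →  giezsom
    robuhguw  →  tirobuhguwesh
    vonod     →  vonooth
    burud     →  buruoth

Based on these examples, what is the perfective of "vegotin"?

tivegotinesh

leloton and vonod both have last vowel 'o' yet inflect differently (tilelotonesh, vonooth), so the last vowel is not what conditions the rule; the final letter is.
"vegotin" ends in -n. The one such stem in the data (leloton → tilelotonesh) adds ti- … -esh around the stem, so the same rule applies.
So vegotin → tivegotinesh.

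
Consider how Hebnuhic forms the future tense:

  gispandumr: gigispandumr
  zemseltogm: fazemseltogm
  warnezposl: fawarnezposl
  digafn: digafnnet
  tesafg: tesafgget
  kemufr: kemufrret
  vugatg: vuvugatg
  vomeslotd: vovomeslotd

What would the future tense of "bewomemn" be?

gispandumr and kemufr both end in -r yet inflect differently (gigispandumr, kemufrret), so the final letter is not what conditions the rule; the second-to-last letter is.
"bewomemn" has second-to-last letter 'm'. The one such stem in the data (gispandumr → gigispandumr) repeats the first consonant+vowel as a prefix (as do vugatg, vomeslotd), so the same rule applies.
The other patterns: stems whose second-to-last letter is 'f' double the final consonant and add -et; stems whose second-to-last letter is 'g' or 's' add the prefix fa-.
So bewomemn → bebewomemn.

bebewomemn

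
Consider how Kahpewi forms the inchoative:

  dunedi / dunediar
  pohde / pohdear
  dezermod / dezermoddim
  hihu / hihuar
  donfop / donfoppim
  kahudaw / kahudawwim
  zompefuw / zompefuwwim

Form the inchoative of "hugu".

huguar

"hugu" ends in a vowel. The stems ending in a vowel (hihu → hihuar, dunedi → dunediar, pohde → pohdear) add -ar.
The other pattern: stems ending in a consonant double the final consonant and add -im.
So hugu → huguar.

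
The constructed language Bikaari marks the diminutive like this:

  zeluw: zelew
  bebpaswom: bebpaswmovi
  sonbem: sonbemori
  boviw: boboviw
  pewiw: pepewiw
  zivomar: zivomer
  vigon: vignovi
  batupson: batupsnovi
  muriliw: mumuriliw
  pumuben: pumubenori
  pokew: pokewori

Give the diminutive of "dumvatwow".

dumvatwwovi

pumuben and batupson both end in -n yet inflect differently (pumubenori, batupsnovi), so the final letter is not what conditions the rule; the last vowel is.
"dumvatwow" has last vowel 'o'. The stems whose last vowel is 'o' (batupson → batupsnovi, vigon → vignovi, bebpaswom → bebpaswmovi) delete the last vowel and add -ovi.
The other patterns: stems whose last vowel is 'e' add -ori; stems whose last vowel is 'i' repeat the first consonant+vowel as a prefix; stems whose last vowel is 'a' or 'u' change the last vowel to 'e'.
So dumvatwow → dumvatwwovi.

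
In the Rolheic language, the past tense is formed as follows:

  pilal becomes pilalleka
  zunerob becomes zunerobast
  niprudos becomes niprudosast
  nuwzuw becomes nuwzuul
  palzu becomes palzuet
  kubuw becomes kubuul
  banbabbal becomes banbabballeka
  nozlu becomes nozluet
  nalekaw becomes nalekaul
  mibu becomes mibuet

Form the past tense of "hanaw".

mibu and nuwzuw both have last vowel 'u' yet inflect differently (mibuet, nuwzuul), so the last vowel is not what conditions the rule; the final letter is.
"hanaw" ends in -w. The stems ending in -w (nuwzuw → nuwzuul, nalekaw → nalekaul, kubuw → kubuul) drop the final letter and add -ul.
So hanaw → hanaul.

hanaul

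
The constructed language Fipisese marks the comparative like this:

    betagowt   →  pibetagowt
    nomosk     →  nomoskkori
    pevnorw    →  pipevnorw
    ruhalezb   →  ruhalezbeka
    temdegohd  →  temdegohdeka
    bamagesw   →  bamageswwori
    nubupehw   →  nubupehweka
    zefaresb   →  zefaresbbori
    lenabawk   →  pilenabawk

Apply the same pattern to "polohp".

"polohp" has second-to-last letter 'h'. The stems whose second-to-last letter is 'h' (temdegohd → temdegohdeka, nubupehw → nubupehweka) add -eka.
So polohp → polohpeka.

polohpeka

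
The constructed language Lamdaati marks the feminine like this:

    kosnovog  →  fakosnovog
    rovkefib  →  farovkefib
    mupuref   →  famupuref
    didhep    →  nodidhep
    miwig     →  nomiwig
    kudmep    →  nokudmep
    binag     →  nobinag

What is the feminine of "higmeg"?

nohigmeg

binag and kosnovog both end in -g yet inflect differently (nobinag, fakosnovog), so the final letter is not what conditions the rule; the number of vowels is.
"higmeg" has 2 vowels. The stems with 2 vowels (binag → nobinag, didhep → nodidhep, kudmep → nokudmep) add the prefix no-.
The other pattern: stems with 3 vowels add the prefix fa-.
So higmeg → nohigmeg.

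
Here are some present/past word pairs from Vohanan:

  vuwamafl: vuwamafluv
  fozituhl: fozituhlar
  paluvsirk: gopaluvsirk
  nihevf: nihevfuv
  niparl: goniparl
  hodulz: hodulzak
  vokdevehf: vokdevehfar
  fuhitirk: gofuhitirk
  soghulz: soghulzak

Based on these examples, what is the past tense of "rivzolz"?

"rivzolz" has second-to-last letter 'l'. The stems whose second-to-last letter is 'l' (soghulz → soghulzak, hodulz → hodulzak) add -ak.
So rivzolz → rivzolzak.

rivzolzak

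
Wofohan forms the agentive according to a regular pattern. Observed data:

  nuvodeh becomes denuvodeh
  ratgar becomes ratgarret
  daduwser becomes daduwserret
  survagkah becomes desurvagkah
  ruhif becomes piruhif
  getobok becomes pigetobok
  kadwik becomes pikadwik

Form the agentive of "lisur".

lisurret

nuvodeh and daduwser both have last vowel 'e' yet inflect differently (denuvodeh, daduwserret), so the last vowel is not what conditions the rule; the final letter is.
"lisur" ends in -r. The stems ending in -r (daduwser → daduwserret, ratgar → ratgarret) double the final consonant and add -et.
The other patterns: stems ending in -h add the prefix de-; stems ending in -f or -k add the prefix pi-.
So lisur → lisurret.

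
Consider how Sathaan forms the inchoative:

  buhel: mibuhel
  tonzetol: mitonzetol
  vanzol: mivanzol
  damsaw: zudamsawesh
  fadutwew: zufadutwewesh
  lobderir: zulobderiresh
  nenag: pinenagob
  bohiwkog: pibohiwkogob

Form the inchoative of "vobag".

pivobagob

"vobag" ends in -g. The stems ending in -g (nenag → pinenagob, bohiwkog → pibohiwkogob) add pi- … -ob around the stem.
The other patterns: stems ending in -l add the prefix mi-; stems ending in -r or -w add zu- … -esh around the stem.
So vobag → pivobagob.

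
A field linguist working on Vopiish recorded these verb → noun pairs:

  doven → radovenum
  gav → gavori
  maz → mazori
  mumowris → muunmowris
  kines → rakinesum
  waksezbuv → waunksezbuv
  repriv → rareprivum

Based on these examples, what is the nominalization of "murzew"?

ramurzewum

gav and repriv both end in -v yet inflect differently (gavori, rareprivum), so the final letter is not what conditions the rule; the number of vowels is.
"murzew" has 2 vowels. The stems with 2 vowels (doven → radovenum, repriv → rareprivum, kines → rakinesum) add ra- … -um around the stem.
The other patterns: stems with 1 vowel add -ori; stems with 3 vowels insert -un- after the first vowel.
So murzew → ramurzewum.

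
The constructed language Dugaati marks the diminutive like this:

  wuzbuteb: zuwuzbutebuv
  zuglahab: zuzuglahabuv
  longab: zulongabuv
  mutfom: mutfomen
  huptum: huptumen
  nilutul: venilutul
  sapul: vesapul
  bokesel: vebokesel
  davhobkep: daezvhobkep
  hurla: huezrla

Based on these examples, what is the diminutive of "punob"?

zupunobuv

huptum and nilutul both have last vowel 'u' yet inflect differently (huptumen, venilutul), so the last vowel is not what conditions the rule; the final letter is.
"punob" ends in -b. The stems ending in -b (wuzbuteb → zuwuzbutebuv, zuglahab → zuzuglahabuv, longab → zulongabuv) add zu- … -uv around the stem.
The other patterns: stems ending in -m add -en; stems ending in -l add the prefix ve-; stems ending in -a or -p insert -ez- after the first vowel.
So punob → zupunobuv.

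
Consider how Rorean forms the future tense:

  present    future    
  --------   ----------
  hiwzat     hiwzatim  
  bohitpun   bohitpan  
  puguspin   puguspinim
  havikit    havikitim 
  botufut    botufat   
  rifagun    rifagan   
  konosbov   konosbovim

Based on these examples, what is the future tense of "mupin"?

mupinim

rifagun and puguspin both end in -n yet inflect differently (rifagan, puguspinim), so the final letter is not what conditions the rule; the last vowel is.
"mupin" has last vowel 'i'. The stems whose last vowel is 'i' (puguspin → puguspinim, havikit → havikitim) add -im.
The other pattern: stems whose last vowel is 'u' change the last vowel to 'a'.
So mupin → mupinim.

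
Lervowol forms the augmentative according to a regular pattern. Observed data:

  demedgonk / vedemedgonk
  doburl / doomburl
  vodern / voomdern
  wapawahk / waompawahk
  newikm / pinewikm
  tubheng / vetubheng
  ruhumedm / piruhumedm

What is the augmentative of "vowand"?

demedgonk and wapawahk both end in -k yet inflect differently (vedemedgonk, waompawahk), so the final letter is not what conditions the rule; the second-to-last letter is.
"vowand" has second-to-last letter 'n'. The stems whose second-to-last letter is 'n' (demedgonk → vedemedgonk, tubheng → vetubheng) add the prefix ve-.
The other patterns: stems whose second-to-last letter is 'd' or 'k' add the prefix pi-; stems whose second-to-last letter is 'h' or 'r' insert -om- after the first vowel.
So vowand → vevowand.

vevowand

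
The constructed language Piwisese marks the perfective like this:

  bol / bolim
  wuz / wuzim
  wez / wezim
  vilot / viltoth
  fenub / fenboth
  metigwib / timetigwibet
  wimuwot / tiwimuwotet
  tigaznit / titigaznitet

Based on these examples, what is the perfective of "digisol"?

tidigisolet

fenub and metigwib both end in -b yet inflect differently (fenboth, timetigwibet), so the final letter is not what conditions the rule; the number of vowels is.
"digisol" has 3 vowels. The stems with 3 vowels (metigwib → timetigwibet, wimuwot → tiwimuwotet, tigaznit → titigaznitet) add ti- … -et around the stem.
The other patterns: stems with 1 vowel add -im; stems with 2 vowels delete the last vowel and add -oth.
So digisol → tidigisolet.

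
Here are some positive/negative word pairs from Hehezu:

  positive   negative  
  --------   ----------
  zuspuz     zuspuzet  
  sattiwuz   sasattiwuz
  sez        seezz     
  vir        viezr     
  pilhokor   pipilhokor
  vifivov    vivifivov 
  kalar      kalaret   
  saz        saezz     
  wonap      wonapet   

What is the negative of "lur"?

sez and zuspuz both end in -z yet inflect differently (seezz, zuspuzet), so the final letter is not what conditions the rule; the number of vowels is.
"lur" has 1 vowel. The stems with 1 vowel (sez → seezz, saz → saezz, vir → viezr) insert -ez- after the first vowel.
The other patterns: stems with 2 vowels add -et; stems with 3 vowels repeat the first consonant+vowel as a prefix.
So lur → luezr.

luezr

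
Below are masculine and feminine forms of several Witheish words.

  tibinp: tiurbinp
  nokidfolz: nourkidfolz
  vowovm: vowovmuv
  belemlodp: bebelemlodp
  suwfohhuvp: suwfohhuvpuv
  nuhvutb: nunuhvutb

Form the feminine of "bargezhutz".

babargezhutz

belemlodp and tibinp both end in -p yet inflect differently (bebelemlodp, tiurbinp), so the final letter is not what conditions the rule; the second-to-last letter is.
"bargezhutz" has second-to-last letter 't'. The one such stem in the data (nuhvutb → nunuhvutb) repeats the first consonant+vowel as a prefix (as does belemlodp), so the same rule applies.
The other patterns: stems whose second-to-last letter is 'l' or 'n' insert -ur- after the first vowel; stems whose second-to-last letter is 'v' add -uv.
So bargezhutz → babargezhutz.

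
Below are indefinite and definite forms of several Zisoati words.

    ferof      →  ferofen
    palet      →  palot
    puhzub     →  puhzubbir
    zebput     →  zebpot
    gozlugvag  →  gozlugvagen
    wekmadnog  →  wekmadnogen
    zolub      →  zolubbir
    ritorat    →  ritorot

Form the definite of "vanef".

zebput and puhzub both have last vowel 'u' yet inflect differently (zebpot, puhzubbir), so the last vowel is not what conditions the rule; the final letter is.
"vanef" ends in -f. The one such stem in the data (ferof → ferofen) adds -en, so the same rule applies.
So vanef → vanefen.

vanefen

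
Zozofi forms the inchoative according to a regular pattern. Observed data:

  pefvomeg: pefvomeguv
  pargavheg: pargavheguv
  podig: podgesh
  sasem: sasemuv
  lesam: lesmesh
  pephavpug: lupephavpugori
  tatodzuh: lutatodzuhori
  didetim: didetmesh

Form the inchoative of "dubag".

dubgesh

pephavpug and pefvomeg both end in -g yet inflect differently (lupephavpugori, pefvomeguv), so the final letter is not what conditions the rule; the last vowel is.
"dubag" has last vowel 'a'. The one such stem in the data (lesam → lesmesh) deletes the last vowel and adds -esh (as do podig, didetim), so the same rule applies.
So dubag → dubgesh.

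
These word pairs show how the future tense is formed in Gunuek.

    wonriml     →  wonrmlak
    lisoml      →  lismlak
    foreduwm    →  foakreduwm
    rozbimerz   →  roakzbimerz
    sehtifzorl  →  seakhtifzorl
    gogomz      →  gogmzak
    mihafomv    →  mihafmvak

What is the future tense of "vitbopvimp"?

vitbopvmpak

lisoml and sehtifzorl both end in -l yet inflect differently (lismlak, seakhtifzorl), so the final letter is not what conditions the rule; the second-to-last letter is.
"vitbopvimp" has second-to-last letter 'm'. The stems whose second-to-last letter is 'm' (lisoml → lismlak, wonriml → wonrmlak, mihafomv → mihafmvak) delete the last vowel and add -ak.
So vitbopvimp → vitbopvmpak.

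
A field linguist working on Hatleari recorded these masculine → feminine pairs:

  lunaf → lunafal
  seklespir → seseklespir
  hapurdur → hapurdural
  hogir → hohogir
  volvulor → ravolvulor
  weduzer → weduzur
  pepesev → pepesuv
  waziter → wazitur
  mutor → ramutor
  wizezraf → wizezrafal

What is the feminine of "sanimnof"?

rasanimnof

seklespir and volvulor both end in -r yet inflect differently (seseklespir, ravolvulor), so the final letter is not what conditions the rule; the last vowel is.
"sanimnof" has last vowel 'o'. The stems whose last vowel is 'o' (volvulor → ravolvulor, mutor → ramutor) add the prefix ra-.
So sanimnof → rasanimnof.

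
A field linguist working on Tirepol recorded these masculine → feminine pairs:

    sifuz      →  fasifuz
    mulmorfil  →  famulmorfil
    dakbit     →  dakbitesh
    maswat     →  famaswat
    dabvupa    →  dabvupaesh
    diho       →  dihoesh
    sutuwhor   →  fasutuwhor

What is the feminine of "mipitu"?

famipitu

dakbit and maswat both end in -t yet inflect differently (dakbitesh, famaswat), so the final letter is not what conditions the rule; the first letter is.
"mipitu" begins with m-. The stems beginning with m- (mulmorfil → famulmorfil, maswat → famaswat) add the prefix fa-.
The other pattern: stems beginning with d- add -esh.
So mipitu → famipitu.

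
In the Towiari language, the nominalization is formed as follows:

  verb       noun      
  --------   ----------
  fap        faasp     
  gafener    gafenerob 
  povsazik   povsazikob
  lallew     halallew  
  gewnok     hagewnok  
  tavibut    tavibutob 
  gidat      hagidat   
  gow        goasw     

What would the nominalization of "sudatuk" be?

sudatukob

gow and lallew both end in -w yet inflect differently (goasw, halallew), so the final letter is not what conditions the rule; the number of vowels is.
"sudatuk" has 3 vowels. The stems with 3 vowels (gafener → gafenerob, povsazik → povsazikob, tavibut → tavibutob) add -ob.
The other patterns: stems with 1 vowel insert -as- after the first vowel; stems with 2 vowels add the prefix ha-.
So sudatuk → sudatukob.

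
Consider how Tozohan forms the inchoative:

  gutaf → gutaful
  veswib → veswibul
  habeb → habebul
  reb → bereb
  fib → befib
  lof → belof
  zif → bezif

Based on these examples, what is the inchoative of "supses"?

supsesul

gutaf and zif both end in -f yet inflect differently (gutaful, bezif), so the final letter is not what conditions the rule; the number of vowels is.
"supses" has 2 vowels. The stems with 2 vowels (habeb → habebul, gutaf → gutaful, veswib → veswibul) add -ul.
The other pattern: stems with 1 vowel add the prefix be-.
So supses → supsesul.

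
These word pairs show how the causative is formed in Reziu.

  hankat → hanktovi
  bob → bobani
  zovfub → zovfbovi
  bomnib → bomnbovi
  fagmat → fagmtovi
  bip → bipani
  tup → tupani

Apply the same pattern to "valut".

valtovi

zovfub and bob both end in -b yet inflect differently (zovfbovi, bobani), so the final letter is not what conditions the rule; the number of vowels is.
"valut" has 2 vowels. The stems with 2 vowels (hankat → hanktovi, fagmat → fagmtovi, zovfub → zovfbovi) delete the last vowel and add -ovi.
The other pattern: stems with 1 vowel add -ani.
So valut → valtovi.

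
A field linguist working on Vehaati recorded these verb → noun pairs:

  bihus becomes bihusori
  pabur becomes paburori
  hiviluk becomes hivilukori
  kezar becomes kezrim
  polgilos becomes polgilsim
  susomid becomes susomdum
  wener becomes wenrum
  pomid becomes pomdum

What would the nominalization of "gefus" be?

gefusori

pabur and kezar both end in -r yet inflect differently (paburori, kezrim), so the final letter is not what conditions the rule; the last vowel is.
"gefus" has last vowel 'u'. The stems whose last vowel is 'u' (bihus → bihusori, pabur → paburori, hiviluk → hivilukori) add -ori.
The other patterns: stems whose last vowel is 'a' or 'o' delete the last vowel and add -im; stems whose last vowel is 'e' or 'i' delete the last vowel and add -um.
So gefus → gefusori.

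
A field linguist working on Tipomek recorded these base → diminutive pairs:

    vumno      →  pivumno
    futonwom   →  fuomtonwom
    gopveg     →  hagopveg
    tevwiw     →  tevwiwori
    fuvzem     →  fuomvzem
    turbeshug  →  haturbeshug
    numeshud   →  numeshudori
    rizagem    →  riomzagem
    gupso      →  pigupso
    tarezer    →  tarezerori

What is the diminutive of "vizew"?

"vizew" ends in -w. The one such stem in the data (tevwiw → tevwiwori) adds -ori, so the same rule applies.
So vizew → vizewori.

vizewori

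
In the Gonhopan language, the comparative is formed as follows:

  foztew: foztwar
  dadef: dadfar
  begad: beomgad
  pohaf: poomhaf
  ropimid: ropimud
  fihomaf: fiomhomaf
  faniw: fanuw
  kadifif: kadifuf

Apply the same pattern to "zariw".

zaruw

foztew and faniw both end in -w yet inflect differently (foztwar, fanuw), so the final letter is not what conditions the rule; the last vowel is.
"zariw" has last vowel 'i'. The stems whose last vowel is 'i' (faniw → fanuw, ropimid → ropimud, kadifif → kadifuf) change the last vowel to 'u'.
The other patterns: stems whose last vowel is 'e' delete the last vowel and add -ar; stems whose last vowel is 'a' insert -om- after the first vowel.
So zariw → zaruw.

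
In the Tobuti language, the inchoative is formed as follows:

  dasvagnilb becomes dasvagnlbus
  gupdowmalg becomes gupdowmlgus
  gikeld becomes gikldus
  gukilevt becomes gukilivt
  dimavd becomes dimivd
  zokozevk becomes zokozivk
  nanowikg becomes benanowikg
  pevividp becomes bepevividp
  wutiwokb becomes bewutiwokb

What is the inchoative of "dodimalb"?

gikeld and dimavd both end in -d yet inflect differently (gikldus, dimivd), so the final letter is not what conditions the rule; the second-to-last letter is.
"dodimalb" has second-to-last letter 'l'. The stems whose second-to-last letter is 'l' (dasvagnilb → dasvagnlbus, gupdowmalg → gupdowmlgus, gikeld → gikldus) delete the last vowel and add -us.
So dodimalb → dodimlbus.

dodimlbus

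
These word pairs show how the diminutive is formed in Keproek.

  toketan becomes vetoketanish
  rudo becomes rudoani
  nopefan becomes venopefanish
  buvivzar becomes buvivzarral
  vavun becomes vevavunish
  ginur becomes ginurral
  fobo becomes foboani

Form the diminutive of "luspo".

luspoani

"luspo" ends in -o. The stems ending in -o (rudo → rudoani, fobo → foboani) add -ani.
The other patterns: stems ending in -n add ve- … -ish around the stem; stems ending in -r double the final consonant and add -al.
So luspo → luspoani.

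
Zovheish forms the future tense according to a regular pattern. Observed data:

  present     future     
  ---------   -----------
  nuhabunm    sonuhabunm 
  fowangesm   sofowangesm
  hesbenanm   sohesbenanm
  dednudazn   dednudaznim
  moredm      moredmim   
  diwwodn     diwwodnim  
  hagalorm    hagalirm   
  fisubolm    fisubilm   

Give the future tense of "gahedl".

nuhabunm and moredm both end in -m yet inflect differently (sonuhabunm, moredmim), so the final letter is not what conditions the rule; the second-to-last letter is.
"gahedl" has second-to-last letter 'd'. The stems whose second-to-last letter is 'd' (moredm → moredmim, diwwodn → diwwodnim) add -im.
The other patterns: stems whose second-to-last letter is 'n' or 's' add the prefix so-; stems whose second-to-last letter is 'l' or 'r' change the last vowel to 'i'.
So gahedl → gahedlim.

gahedlim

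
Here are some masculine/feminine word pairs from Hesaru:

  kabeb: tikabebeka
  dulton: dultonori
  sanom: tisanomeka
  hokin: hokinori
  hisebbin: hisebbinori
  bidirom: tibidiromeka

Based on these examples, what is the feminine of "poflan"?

dulton and sanom both have last vowel 'o' yet inflect differently (dultonori, tisanomeka), so the last vowel is not what conditions the rule; the final letter is.
"poflan" ends in -n. The stems ending in -n (dulton → dultonori, hokin → hokinori, hisebbin → hisebbinori) add -ori.
So poflan → poflanori.

poflanori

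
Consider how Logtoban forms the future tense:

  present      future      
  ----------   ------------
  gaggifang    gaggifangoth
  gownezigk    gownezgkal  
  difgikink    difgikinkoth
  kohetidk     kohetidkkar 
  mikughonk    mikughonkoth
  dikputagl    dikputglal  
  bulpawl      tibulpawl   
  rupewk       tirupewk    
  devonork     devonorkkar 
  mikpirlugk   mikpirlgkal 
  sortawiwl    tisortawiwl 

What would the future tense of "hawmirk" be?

hawmirkkar

"hawmirk" has second-to-last letter 'r'. The one such stem in the data (devonork → devonorkkar) doubles the final consonant and adds -ar (as does kohetidk), so the same rule applies.
The other patterns: stems whose second-to-last letter is 'w' add the prefix ti-; stems whose second-to-last letter is 'g' delete the last vowel and add -al; stems whose second-to-last letter is 'n' add -oth.
So hawmirk → hawmirkkar.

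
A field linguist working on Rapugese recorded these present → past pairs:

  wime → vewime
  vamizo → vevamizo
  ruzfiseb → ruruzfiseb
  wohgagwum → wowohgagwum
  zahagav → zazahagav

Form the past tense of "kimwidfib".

kikimwidfib

wime and ruzfiseb both have last vowel 'e' yet inflect differently (vewime, ruruzfiseb), so the last vowel is not what conditions the rule; whether the stem ends in a vowel or a consonant is.
"kimwidfib" ends in a consonant. The stems ending in a consonant (ruzfiseb → ruruzfiseb, wohgagwum → wowohgagwum, zahagav → zazahagav) repeat the first consonant+vowel as a prefix.
The other pattern: stems ending in a vowel add the prefix ve-.
So kimwidfib → kikimwidfib.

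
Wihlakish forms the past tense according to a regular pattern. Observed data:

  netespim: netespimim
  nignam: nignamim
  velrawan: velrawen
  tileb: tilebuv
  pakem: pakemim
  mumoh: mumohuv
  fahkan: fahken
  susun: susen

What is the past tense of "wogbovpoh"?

wogbovpohuv

fahkan and nignam both have last vowel 'a' yet inflect differently (fahken, nignamim), so the last vowel is not what conditions the rule; the final letter is.
"wogbovpoh" ends in -h. The one such stem in the data (mumoh → mumohuv) adds -uv, so the same rule applies.
The other patterns: stems ending in -n change the last vowel to 'e'; stems ending in -m add -im.
So wogbovpoh → wogbovpohuv.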